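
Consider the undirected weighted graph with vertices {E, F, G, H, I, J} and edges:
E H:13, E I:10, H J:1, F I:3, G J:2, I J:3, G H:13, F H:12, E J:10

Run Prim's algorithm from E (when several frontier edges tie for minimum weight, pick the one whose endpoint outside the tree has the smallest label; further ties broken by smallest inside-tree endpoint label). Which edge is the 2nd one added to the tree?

F-I

Grow the tree from E using Prim:
Step 1: cheapest edge leaving the tree is E I (10); add I.
Step 2: cheapest edge leaving the tree is F I (3); add F.
Step 3: cheapest edge leaving the tree is I J (3); add J.
Step 4: cheapest edge leaving the tree is H J (1); add H.
Step 5: cheapest edge leaving the tree is G J (2); add G.
The 2nd edge added is F I.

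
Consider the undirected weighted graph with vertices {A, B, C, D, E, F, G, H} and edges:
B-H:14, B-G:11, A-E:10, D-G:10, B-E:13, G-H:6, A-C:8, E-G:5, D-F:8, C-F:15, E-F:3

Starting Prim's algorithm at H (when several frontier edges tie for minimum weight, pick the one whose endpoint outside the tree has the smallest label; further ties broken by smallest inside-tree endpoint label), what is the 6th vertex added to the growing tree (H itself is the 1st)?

Prim's algorithm from H:
Step 1: cheapest edge leaving the tree is G-H (6); add G.
Step 2: cheapest edge leaving the tree is E-G (5); add E.
Step 3: cheapest edge leaving the tree is E-F (3); add F.
Step 4: cheapest edge leaving the tree is D-F (8); add D.
Step 5: cheapest edge leaving the tree is A-E (10); add A.
Step 6: cheapest edge leaving the tree is A-C (8); add C.
Step 7: cheapest edge leaving the tree is B-G (11); add B.
Vertex order: H, G, E, F, D, A, C, B. The 6th vertex is A.

A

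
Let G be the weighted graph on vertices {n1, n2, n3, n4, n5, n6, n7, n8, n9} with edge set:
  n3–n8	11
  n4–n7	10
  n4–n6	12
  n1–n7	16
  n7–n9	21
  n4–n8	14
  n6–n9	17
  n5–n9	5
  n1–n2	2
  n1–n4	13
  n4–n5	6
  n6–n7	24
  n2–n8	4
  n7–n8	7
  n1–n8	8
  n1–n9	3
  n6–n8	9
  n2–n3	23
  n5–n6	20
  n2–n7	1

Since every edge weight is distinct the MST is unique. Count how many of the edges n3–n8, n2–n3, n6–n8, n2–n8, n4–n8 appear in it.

Sort edges by weight, then run Kruskal:
n2–n7 (1): add — endpoints in different components.
n1–n2 (2): add — endpoints in different components.
n1–n9 (3): add — endpoints in different components.
n2–n8 (4): add — endpoints in different components.
n5–n9 (5): add — endpoints in different components.
n4–n5 (6): add — endpoints in different components.
n7–n8 (7): skip — n8 and n7 already connected.
n1–n8 (8): skip — n8 and n1 already connected.
n6–n8 (9): add — endpoints in different components.
n4–n7 (10): skip — n4 and n7 already connected.
n3–n8 (11): add — endpoints in different components.
MST edge set: {n2–n7, n1–n2, n1–n9, n2–n8, n5–n9, n4–n5, n6–n8, n3–n8}.
Of the listed edges, {n3–n8, n6–n8, n2–n8} are in the MST → 3.

3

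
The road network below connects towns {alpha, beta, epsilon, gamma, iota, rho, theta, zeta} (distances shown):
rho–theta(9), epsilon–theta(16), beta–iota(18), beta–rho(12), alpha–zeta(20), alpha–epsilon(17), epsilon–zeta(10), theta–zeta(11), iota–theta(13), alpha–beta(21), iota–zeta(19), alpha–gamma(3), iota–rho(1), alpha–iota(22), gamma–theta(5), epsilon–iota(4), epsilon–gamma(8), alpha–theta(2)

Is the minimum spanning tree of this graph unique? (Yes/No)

Yes

Kruskal's algorithm — process edges by increasing weight (ties by edge label):
iota–rho (1): add — endpoints in different components.
alpha–theta (2): add — endpoints in different components.
alpha–gamma (3): add — endpoints in different components.
epsilon–iota (4): add — endpoints in different components.
gamma–theta (5): skip — gamma and theta already connected.
epsilon–gamma (8): add — endpoints in different components.
rho–theta (9): skip — rho and theta already connected.
epsilon–zeta (10): add — endpoints in different components.
theta–zeta (11): skip — theta and zeta already connected.
beta–rho (12): add — endpoints in different components.
Every non-tree edge has weight strictly greater than the heaviest edge on the tree path between its endpoints, so the MST is unique.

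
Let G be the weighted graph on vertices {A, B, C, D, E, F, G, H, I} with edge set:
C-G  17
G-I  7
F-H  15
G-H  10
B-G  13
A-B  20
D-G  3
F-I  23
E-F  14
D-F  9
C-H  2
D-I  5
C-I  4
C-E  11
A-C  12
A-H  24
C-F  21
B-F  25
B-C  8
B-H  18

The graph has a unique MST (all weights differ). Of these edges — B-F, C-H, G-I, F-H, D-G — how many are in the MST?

2

Kruskal's algorithm — process edges by increasing weight (ties by edge label):
C-H (2): add — endpoints in different components.
D-G (3): add — endpoints in different components.
C-I (4): add — endpoints in different components.
D-I (5): add — endpoints in different components.
G-I (7): skip — G and I already connected.
B-C (8): add — endpoints in different components.
D-F (9): add — endpoints in different components.
G-H (10): skip — G and H already connected.
C-E (11): add — endpoints in different components.
A-C (12): add — endpoints in different components.
MST edge set: {C-H, D-G, C-I, D-I, B-C, D-F, C-E, A-C}.
Of the listed edges, {C-H, D-G} are in the MST → 2.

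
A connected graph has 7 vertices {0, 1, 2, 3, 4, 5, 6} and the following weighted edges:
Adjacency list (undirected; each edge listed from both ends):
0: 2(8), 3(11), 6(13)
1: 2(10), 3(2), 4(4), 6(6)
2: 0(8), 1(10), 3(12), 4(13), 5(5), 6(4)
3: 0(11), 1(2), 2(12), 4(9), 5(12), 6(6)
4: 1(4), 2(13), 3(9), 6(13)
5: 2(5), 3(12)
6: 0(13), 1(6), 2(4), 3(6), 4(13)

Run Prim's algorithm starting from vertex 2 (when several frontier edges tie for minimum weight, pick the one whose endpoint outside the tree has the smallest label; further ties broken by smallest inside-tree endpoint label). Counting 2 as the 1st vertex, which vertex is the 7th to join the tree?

Prim's algorithm from 2:
Step 1: cheapest edge leaving the tree is 2-6 (4); add 6.
Step 2: cheapest edge leaving the tree is 2-5 (5); add 5.
Step 3: cheapest edge leaving the tree is 1-6 (6); add 1.
Step 4: cheapest edge leaving the tree is 1-3 (2); add 3.
Step 5: cheapest edge leaving the tree is 1-4 (4); add 4.
Step 6: cheapest edge leaving the tree is 0-2 (8); add 0.
Vertex order: 2, 6, 5, 1, 3, 4, 0. The 7th vertex is 0.

0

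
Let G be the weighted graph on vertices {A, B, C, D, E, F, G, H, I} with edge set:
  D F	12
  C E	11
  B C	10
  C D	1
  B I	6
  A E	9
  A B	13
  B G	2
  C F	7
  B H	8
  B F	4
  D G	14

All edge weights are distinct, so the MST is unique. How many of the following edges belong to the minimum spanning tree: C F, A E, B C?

Kruskal's algorithm — process edges by increasing weight (ties by edge label):
C D (1): add — endpoints in different components.
B G (2): add — endpoints in different components.
B F (4): add — endpoints in different components.
B I (6): add — endpoints in different components.
C F (7): add — endpoints in different components.
B H (8): add — endpoints in different components.
A E (9): add — endpoints in different components.
B C (10): skip — B and C already connected.
C E (11): add — endpoints in different components.
MST edge set: {C D, B G, B F, B I, C F, B H, A E, C E}.
Of the listed edges, {C F, A E} are in the MST → 2.

2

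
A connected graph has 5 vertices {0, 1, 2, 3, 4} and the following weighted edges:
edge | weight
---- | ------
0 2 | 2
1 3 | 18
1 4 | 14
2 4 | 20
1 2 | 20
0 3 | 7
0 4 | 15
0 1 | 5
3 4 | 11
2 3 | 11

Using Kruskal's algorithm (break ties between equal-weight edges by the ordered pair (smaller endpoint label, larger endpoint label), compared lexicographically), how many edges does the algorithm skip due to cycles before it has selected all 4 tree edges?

Kruskal: consider edges lightest-first.
0 2 (2): add — endpoints in different components.
0 1 (5): add — endpoints in different components.
0 3 (7): add — endpoints in different components.
2 3 (11): skip — 2 and 3 already connected.
3 4 (11): add — endpoints in different components.
Edges rejected before the tree was complete: 1.

1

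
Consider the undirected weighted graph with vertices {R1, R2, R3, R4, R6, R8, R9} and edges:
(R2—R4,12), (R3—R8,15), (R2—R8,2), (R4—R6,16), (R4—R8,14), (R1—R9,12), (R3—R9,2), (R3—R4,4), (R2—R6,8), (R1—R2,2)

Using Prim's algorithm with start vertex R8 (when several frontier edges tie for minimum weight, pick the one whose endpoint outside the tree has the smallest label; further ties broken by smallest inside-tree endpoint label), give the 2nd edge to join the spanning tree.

Grow the tree from R8 using Prim:
Step 1: frontier [R2—R8 2, R4—R8 14, R3—R8 15] → take R2—R8 (2); add R2.
Step 2: frontier [R1—R2 2, R2—R6 8, R2—R4 12, R4—R8 14, R3—R8 15] → take R1—R2 (2); add R1.
Step 3: frontier [R1—R9 12, R2—R6 8, R2—R4 12, R4—R8 14, R3—R8 15] → take R2—R6 (8); add R6.
Step 4: frontier [R1—R9 12, R2—R4 12, R4—R6 16, R4—R8 14, R3—R8 15] → take R2—R4 (12); add R4.
Step 5: frontier [R1—R9 12, R3—R4 4, R3—R8 15] → take R3—R4 (4); add R3.
Step 6: frontier [R1—R9 12, R3—R9 2] → take R3—R9 (2); add R9.
The 2nd edge added is R1—R2.

R1-R2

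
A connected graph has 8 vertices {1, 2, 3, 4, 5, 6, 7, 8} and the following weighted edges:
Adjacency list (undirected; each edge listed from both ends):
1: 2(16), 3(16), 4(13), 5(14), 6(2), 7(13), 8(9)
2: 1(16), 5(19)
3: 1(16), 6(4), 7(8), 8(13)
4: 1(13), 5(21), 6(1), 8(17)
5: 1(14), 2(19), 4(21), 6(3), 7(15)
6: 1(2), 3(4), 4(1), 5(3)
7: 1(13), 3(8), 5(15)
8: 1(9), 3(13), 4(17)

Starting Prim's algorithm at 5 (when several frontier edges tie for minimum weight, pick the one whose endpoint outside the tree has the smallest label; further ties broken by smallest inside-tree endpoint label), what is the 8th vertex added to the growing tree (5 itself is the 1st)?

2

Prim, starting at 5.
Step 1: cheapest edge leaving the tree is 5—6 (3); add 6.
Step 2: cheapest edge leaving the tree is 4—6 (1); add 4.
Step 3: cheapest edge leaving the tree is 1—6 (2); add 1.
Step 4: cheapest edge leaving the tree is 3—6 (4); add 3.
Step 5: cheapest edge leaving the tree is 3—7 (8); add 7.
Step 6: cheapest edge leaving the tree is 1—8 (9); add 8.
Step 7: cheapest edge leaving the tree is 1—2 (16); add 2.
Vertex order: 5, 6, 4, 1, 3, 7, 8, 2. The 8th vertex is 2.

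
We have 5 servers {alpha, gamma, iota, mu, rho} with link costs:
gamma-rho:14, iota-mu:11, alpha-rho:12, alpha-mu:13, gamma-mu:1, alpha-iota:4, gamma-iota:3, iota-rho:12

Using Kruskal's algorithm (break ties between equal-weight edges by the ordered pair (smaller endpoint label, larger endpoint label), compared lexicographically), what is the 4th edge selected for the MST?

Kruskal: consider edges lightest-first.
gamma-mu (1): add — endpoints in different components.
gamma-iota (3): add — endpoints in different components.
alpha-iota (4): add — endpoints in different components.
iota-mu (11): skip — mu and iota already connected.
alpha-rho (12): add — endpoints in different components.
The 4th edge added is alpha-rho.

alpha-rho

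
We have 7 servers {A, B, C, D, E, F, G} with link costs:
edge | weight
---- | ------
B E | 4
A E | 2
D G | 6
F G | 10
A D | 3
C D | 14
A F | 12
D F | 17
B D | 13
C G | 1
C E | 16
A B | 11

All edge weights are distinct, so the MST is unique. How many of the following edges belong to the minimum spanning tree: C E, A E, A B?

1

Kruskal's algorithm — process edges by increasing weight (ties by edge label):
C G (1): add. Components now {A} {B} {C,G} {D} {E} {F}
A E (2): add. Components now {A,E} {B} {C,G} {D} {F}
A D (3): add. Components now {A,D,E} {B} {C,G} {F}
B E (4): add. Components now {A,B,D,E} {C,G} {F}
D G (6): add. Components now {A,B,C,D,E,G} {F}
F G (10): add. Components now {A,B,C,D,E,F,G}
MST edge set: {C G, A E, A D, B E, D G, F G}.
Of the listed edges, {A E} are in the MST → 1.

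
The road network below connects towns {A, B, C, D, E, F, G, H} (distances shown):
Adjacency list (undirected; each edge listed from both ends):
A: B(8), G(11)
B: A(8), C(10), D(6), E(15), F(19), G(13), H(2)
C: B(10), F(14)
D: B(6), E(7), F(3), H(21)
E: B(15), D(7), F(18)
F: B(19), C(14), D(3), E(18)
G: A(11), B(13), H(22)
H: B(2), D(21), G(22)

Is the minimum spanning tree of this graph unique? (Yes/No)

Yes

Sort edges by weight, then run Kruskal:
B–H (2): add — endpoints in different components.
D–F (3): add — endpoints in different components.
B–D (6): add — endpoints in different components.
D–E (7): add — endpoints in different components.
A–B (8): add — endpoints in different components.
B–C (10): add — endpoints in different components.
A–G (11): add — endpoints in different components.
Every non-tree edge has weight strictly greater than the heaviest edge on the tree path between its endpoints, so the MST is unique.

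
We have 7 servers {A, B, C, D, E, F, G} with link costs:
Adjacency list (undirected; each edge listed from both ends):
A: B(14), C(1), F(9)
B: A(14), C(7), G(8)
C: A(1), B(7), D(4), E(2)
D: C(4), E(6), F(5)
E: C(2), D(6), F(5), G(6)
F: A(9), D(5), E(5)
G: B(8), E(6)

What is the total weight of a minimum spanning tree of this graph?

25

Kruskal's algorithm — process edges by increasing weight (ties by edge label):
A-C (1): add — endpoints in different components.
C-E (2): add — endpoints in different components.
C-D (4): add — endpoints in different components.
D-F (5): add — endpoints in different components.
E-F (5): skip — E and F already connected.
D-E (6): skip — D and E already connected.
E-G (6): add — endpoints in different components.
B-C (7): add — endpoints in different components.
MST edges: A-C, C-E, C-D, D-F, E-G, B-C; total weight 1+2+4+5+6+7 = 25.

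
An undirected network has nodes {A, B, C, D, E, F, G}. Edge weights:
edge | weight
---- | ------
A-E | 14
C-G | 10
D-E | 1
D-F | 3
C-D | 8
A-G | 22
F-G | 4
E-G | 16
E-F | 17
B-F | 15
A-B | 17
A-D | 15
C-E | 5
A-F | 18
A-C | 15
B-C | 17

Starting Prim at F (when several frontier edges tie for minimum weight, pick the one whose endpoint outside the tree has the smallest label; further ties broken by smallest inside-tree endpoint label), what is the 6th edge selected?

B-F

Prim's algorithm from F:
Step 1: cheapest edge leaving the tree is D-F (3); add D.
Step 2: cheapest edge leaving the tree is D-E (1); add E.
Step 3: cheapest edge leaving the tree is F-G (4); add G.
Step 4: cheapest edge leaving the tree is C-E (5); add C.
Step 5: cheapest edge leaving the tree is A-E (14); add A.
Step 6: cheapest edge leaving the tree is B-F (15); add B.
The 6th edge added is B-F.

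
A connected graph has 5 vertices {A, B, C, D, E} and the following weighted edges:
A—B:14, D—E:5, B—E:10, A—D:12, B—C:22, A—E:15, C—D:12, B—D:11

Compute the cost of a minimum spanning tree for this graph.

Sort edges by weight, then run Kruskal:
D—E (5): add. Components now {A} {B} {C} {D,E}
B—E (10): add. Components now {A} {B,D,E} {C}
B—D (11): skip — B and D already connected.
A—D (12): add. Components now {A,B,D,E} {C}
C—D (12): add. Components now {A,B,C,D,E}
MST edges: D—E, B—E, A—D, C—D; total weight 5+10+12+12 = 39.

39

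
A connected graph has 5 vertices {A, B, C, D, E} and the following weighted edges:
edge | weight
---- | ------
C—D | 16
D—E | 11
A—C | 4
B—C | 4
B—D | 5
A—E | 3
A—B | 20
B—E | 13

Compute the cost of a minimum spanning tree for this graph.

16

Sort edges by weight, then run Kruskal:
A—E (3): add. Components now {A,E} {B} {C} {D}
A—C (4): add. Components now {A,C,E} {B} {D}
B—C (4): add. Components now {A,B,C,E} {D}
B—D (5): add. Components now {A,B,C,D,E}
MST edges: A—E, A—C, B—C, B—D; total weight 3+4+4+5 = 16.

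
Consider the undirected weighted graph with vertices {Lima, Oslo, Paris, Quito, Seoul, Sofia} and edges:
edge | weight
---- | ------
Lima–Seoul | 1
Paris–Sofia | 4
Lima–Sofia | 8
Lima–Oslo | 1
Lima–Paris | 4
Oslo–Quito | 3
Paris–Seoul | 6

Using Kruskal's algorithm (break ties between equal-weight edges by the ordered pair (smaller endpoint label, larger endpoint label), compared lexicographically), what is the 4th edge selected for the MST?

Kruskal's algorithm — process edges by increasing weight (ties by edge label):
Lima–Oslo (1): add — endpoints in different components.
Lima–Seoul (1): add — endpoints in different components.
Oslo–Quito (3): add — endpoints in different components.
Lima–Paris (4): add — endpoints in different components.
Paris–Sofia (4): add — endpoints in different components.
The 4th edge added is Lima–Paris.

Lima-Paris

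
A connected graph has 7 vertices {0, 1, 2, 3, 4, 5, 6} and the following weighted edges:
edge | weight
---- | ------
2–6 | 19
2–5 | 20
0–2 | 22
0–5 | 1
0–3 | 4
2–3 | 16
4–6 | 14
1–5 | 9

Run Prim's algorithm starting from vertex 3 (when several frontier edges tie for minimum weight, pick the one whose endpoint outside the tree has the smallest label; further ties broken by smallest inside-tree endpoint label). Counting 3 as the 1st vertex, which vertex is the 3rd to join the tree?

5

Prim, starting at 3.
Step 1: frontier [0–3 4, 2–3 16] → take 0–3 (4); add 0.
Step 2: frontier [0–5 1, 0–2 22, 2–3 16] → take 0–5 (1); add 5.
Step 3: frontier [0–2 22, 2–3 16, 1–5 9, 2–5 20] → take 1–5 (9); add 1.
Step 4: frontier [0–2 22, 2–3 16, 2–5 20] → take 2–3 (16); add 2.
Step 5: frontier [2–6 19] → take 2–6 (19); add 6.
Step 6: frontier [4–6 14] → take 4–6 (14); add 4.
Vertex order: 3, 0, 5, 1, 2, 6, 4. The 3rd vertex is 5.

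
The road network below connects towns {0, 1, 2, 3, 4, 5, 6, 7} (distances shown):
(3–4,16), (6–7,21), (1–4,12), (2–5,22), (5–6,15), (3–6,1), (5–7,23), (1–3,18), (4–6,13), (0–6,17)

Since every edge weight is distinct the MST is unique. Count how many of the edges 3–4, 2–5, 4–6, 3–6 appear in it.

Kruskal's algorithm — process edges by increasing weight (ties by edge label):
3–6 (1): add — endpoints in different components.
1–4 (12): add — endpoints in different components.
4–6 (13): add — endpoints in different components.
5–6 (15): add — endpoints in different components.
3–4 (16): skip — 3 and 4 already connected.
0–6 (17): add — endpoints in different components.
1–3 (18): skip — 1 and 3 already connected.
6–7 (21): add — endpoints in different components.
2–5 (22): add — endpoints in different components.
MST edge set: {3–6, 1–4, 4–6, 5–6, 0–6, 6–7, 2–5}.
Of the listed edges, {2–5, 4–6, 3–6} are in the MST → 3.

3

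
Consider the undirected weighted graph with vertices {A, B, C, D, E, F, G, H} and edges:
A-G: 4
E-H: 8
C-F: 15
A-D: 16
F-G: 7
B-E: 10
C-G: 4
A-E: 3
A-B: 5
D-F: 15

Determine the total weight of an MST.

Prim's algorithm from E:
Step 1: frontier [A-E 3, E-H 8, B-E 10] → take A-E (3); add A.
Step 2: frontier [A-G 4, A-B 5, A-D 16, E-H 8, B-E 10] → take A-G (4); add G.
Step 3: frontier [A-B 5, A-D 16, E-H 8, B-E 10, C-G 4, F-G 7] → take C-G (4); add C.
Step 4: frontier [A-B 5, A-D 16, C-F 15, E-H 8, B-E 10, F-G 7] → take A-B (5); add B.
Step 5: frontier [A-D 16, C-F 15, E-H 8, F-G 7] → take F-G (7); add F.
Step 6: frontier [A-D 16, E-H 8, D-F 15] → take E-H (8); add H.
Step 7: frontier [A-D 16, D-F 15] → take D-F (15); add D.
MST edges: A-E, A-G, C-G, A-B, F-G, E-H, D-F; total weight 3+4+4+5+7+8+15 = 46.

46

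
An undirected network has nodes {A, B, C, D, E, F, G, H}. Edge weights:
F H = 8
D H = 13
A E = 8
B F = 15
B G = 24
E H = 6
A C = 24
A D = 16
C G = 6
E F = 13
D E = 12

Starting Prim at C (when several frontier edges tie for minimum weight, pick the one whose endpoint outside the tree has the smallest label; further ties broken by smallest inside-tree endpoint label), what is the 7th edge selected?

B-F

Grow the tree from C using Prim:
Step 1: frontier [C G 6, A C 24] → take C G (6); add G.
Step 2: frontier [A C 24, B G 24] → take A C (24); add A.
Step 3: frontier [A E 8, A D 16, B G 24] → take A E (8); add E.
Step 4: frontier [A D 16, E H 6, D E 12, E F 13, B G 24] → take E H (6); add H.
Step 5: frontier [A D 16, D E 12, E F 13, B G 24, F H 8, D H 13] → take F H (8); add F.
Step 6: frontier [A D 16, D E 12, B F 15, B G 24, D H 13] → take D E (12); add D.
Step 7: frontier [B F 15, B G 24] → take B F (15); add B.
The 7th edge added is B F.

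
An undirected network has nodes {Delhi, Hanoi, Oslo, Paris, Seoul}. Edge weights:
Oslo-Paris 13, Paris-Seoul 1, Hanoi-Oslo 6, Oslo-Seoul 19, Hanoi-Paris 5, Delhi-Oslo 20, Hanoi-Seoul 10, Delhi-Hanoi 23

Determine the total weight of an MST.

32

Prim, starting at Oslo.
Step 1: cheapest edge leaving the tree is Hanoi-Oslo (6); add Hanoi.
Step 2: cheapest edge leaving the tree is Hanoi-Paris (5); add Paris.
Step 3: cheapest edge leaving the tree is Paris-Seoul (1); add Seoul.
Step 4: cheapest edge leaving the tree is Delhi-Oslo (20); add Delhi.
MST edges: Hanoi-Oslo, Hanoi-Paris, Paris-Seoul, Delhi-Oslo; total weight 6+5+1+20 = 32.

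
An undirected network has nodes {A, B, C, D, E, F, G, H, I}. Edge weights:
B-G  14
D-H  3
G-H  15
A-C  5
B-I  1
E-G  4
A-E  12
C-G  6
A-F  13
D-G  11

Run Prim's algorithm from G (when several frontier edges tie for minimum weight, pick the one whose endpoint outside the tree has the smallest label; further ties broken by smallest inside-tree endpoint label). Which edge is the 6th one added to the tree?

Prim's algorithm from G:
Step 1: cheapest edge leaving the tree is E-G (4); add E.
Step 2: cheapest edge leaving the tree is C-G (6); add C.
Step 3: cheapest edge leaving the tree is A-C (5); add A.
Step 4: cheapest edge leaving the tree is D-G (11); add D.
Step 5: cheapest edge leaving the tree is D-H (3); add H.
Step 6: cheapest edge leaving the tree is A-F (13); add F.
Step 7: cheapest edge leaving the tree is B-G (14); add B.
Step 8: cheapest edge leaving the tree is B-I (1); add I.
The 6th edge added is A-F.

A-F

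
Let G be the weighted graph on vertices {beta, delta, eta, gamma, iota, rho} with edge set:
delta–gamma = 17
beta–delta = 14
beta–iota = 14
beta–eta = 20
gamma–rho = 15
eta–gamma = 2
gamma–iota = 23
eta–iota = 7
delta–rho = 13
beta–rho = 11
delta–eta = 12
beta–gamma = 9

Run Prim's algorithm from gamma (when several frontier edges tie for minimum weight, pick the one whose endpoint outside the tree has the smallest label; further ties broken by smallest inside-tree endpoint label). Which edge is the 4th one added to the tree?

Grow the tree from gamma using Prim:
Step 1: frontier [eta–gamma 2, beta–gamma 9, gamma–rho 15, delta–gamma 17, gamma–iota 23] → take eta–gamma (2); add eta.
Step 2: frontier [eta–iota 7, delta–eta 12, beta–eta 20, beta–gamma 9, gamma–rho 15, delta–gamma 17, gamma–iota 23] → take eta–iota (7); add iota.
Step 3: frontier [delta–eta 12, beta–eta 20, beta–gamma 9, gamma–rho 15, delta–gamma 17, beta–iota 14] → take beta–gamma (9); add beta.
Step 4: frontier [beta–rho 11, beta–delta 14, delta–eta 12, gamma–rho 15, delta–gamma 17] → take beta–rho (11); add rho.
Step 5: frontier [beta–delta 14, delta–eta 12, delta–gamma 17, delta–rho 13] → take delta–eta (12); add delta.
The 4th edge added is beta–rho.

beta-rho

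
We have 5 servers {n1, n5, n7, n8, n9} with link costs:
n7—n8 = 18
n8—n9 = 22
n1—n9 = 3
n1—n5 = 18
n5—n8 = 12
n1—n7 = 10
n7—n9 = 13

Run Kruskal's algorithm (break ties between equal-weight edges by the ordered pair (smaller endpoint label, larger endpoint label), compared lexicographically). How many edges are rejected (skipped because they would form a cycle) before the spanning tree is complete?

Sort edges by weight, then run Kruskal:
n1—n9 (3): add — endpoints in different components.
n1—n7 (10): add — endpoints in different components.
n5—n8 (12): add — endpoints in different components.
n7—n9 (13): skip — n7 and n9 already connected.
n1—n5 (18): add — endpoints in different components.
Edges rejected before the tree was complete: 1.

1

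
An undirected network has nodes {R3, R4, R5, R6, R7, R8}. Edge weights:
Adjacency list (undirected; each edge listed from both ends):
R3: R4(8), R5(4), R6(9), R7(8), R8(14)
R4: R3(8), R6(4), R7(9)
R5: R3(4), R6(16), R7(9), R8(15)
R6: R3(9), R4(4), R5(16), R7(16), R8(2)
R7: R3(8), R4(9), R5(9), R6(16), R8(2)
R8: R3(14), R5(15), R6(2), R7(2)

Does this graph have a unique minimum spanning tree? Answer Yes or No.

No

Kruskal's algorithm — process edges by increasing weight (ties by edge label):
R6–R8 (2): add. Components now {R7} {R3} {R5} {R6,R8} {R4}
R7–R8 (2): add. Components now {R6,R7,R8} {R3} {R5} {R4}
R3–R5 (4): add. Components now {R6,R7,R8} {R3,R5} {R4}
R4–R6 (4): add. Components now {R4,R6,R7,R8} {R3,R5}
R3–R4 (8): add. Components now {R3,R4,R5,R6,R7,R8}
Non-tree edge R3–R7 has weight 8, equal to the heaviest edge on its tree cycle — swapping gives another MST of the same weight. Not unique.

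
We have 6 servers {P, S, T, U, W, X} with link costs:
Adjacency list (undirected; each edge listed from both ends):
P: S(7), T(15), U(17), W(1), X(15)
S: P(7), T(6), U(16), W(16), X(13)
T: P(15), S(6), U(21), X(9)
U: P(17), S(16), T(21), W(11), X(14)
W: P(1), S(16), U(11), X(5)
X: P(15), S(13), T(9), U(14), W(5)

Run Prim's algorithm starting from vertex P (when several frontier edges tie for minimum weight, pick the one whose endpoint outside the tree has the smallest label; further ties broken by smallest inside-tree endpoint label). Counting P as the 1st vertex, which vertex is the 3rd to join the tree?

X

Prim's algorithm from P:
Step 1: cheapest edge leaving the tree is P-W (1); add W.
Step 2: cheapest edge leaving the tree is W-X (5); add X.
Step 3: cheapest edge leaving the tree is P-S (7); add S.
Step 4: cheapest edge leaving the tree is S-T (6); add T.
Step 5: cheapest edge leaving the tree is U-W (11); add U.
Vertex order: P, W, X, S, T, U. The 3rd vertex is X.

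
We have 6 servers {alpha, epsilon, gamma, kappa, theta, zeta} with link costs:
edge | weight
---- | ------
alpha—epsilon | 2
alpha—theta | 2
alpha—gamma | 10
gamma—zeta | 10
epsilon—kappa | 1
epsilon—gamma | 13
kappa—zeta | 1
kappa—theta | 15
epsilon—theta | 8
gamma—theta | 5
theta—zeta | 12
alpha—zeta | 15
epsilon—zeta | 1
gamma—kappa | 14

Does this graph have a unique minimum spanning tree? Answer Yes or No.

Sort edges by weight, then run Kruskal:
epsilon—kappa (1): add. Components now {zeta} {theta} {epsilon,kappa} {gamma} {alpha}
epsilon—zeta (1): add. Components now {epsilon,kappa,zeta} {theta} {gamma} {alpha}
kappa—zeta (1): skip — zeta and kappa already connected.
alpha—epsilon (2): add. Components now {alpha,epsilon,kappa,zeta} {theta} {gamma}
alpha—theta (2): add. Components now {alpha,epsilon,kappa,theta,zeta} {gamma}
gamma—theta (5): add. Components now {alpha,epsilon,gamma,kappa,theta,zeta}
Non-tree edge kappa—zeta has weight 1, equal to the heaviest edge on its tree cycle — swapping gives another MST of the same weight. Not unique.

No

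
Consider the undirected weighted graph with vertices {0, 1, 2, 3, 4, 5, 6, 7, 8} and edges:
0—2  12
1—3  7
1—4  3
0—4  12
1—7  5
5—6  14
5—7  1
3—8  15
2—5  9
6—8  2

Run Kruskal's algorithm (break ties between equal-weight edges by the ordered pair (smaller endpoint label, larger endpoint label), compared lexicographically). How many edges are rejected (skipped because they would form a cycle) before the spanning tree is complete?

1

Kruskal's algorithm — process edges by increasing weight (ties by edge label):
5—7 (1): add — endpoints in different components.
6—8 (2): add — endpoints in different components.
1—4 (3): add — endpoints in different components.
1—7 (5): add — endpoints in different components.
1—3 (7): add — endpoints in different components.
2—5 (9): add — endpoints in different components.
0—2 (12): add — endpoints in different components.
0—4 (12): skip — 0 and 4 already connected.
5—6 (14): add — endpoints in different components.
Edges rejected before the tree was complete: 1.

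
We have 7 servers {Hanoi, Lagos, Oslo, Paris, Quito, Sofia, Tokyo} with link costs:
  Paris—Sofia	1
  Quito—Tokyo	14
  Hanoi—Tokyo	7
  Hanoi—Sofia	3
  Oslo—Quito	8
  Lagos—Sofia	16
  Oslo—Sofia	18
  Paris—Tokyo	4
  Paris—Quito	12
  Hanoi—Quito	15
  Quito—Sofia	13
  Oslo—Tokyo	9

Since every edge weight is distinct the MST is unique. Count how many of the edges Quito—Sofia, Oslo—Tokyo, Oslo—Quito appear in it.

Kruskal's algorithm — process edges by increasing weight (ties by edge label):
Paris—Sofia (1): add — endpoints in different components.
Hanoi—Sofia (3): add — endpoints in different components.
Paris—Tokyo (4): add — endpoints in different components.
Hanoi—Tokyo (7): skip — Hanoi and Tokyo already connected.
Oslo—Quito (8): add — endpoints in different components.
Oslo—Tokyo (9): add — endpoints in different components.
Paris—Quito (12): skip — Paris and Quito already connected.
Quito—Sofia (13): skip — Sofia and Quito already connected.
Quito—Tokyo (14): skip — Tokyo and Quito already connected.
Hanoi—Quito (15): skip — Hanoi and Quito already connected.
Lagos—Sofia (16): add — endpoints in different components.
MST edge set: {Paris—Sofia, Hanoi—Sofia, Paris—Tokyo, Oslo—Quito, Oslo—Tokyo, Lagos—Sofia}.
Of the listed edges, {Oslo—Tokyo, Oslo—Quito} are in the MST → 2.

2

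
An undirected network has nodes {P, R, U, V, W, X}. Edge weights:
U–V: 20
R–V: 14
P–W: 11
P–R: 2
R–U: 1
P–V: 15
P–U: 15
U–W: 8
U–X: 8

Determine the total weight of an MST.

33

Kruskal's algorithm — process edges by increasing weight (ties by edge label):
R–U (1): add — endpoints in different components.
P–R (2): add — endpoints in different components.
U–W (8): add — endpoints in different components.
U–X (8): add — endpoints in different components.
P–W (11): skip — W and P already connected.
R–V (14): add — endpoints in different components.
MST edges: R–U, P–R, U–W, U–X, R–V; total weight 1+2+8+8+14 = 33.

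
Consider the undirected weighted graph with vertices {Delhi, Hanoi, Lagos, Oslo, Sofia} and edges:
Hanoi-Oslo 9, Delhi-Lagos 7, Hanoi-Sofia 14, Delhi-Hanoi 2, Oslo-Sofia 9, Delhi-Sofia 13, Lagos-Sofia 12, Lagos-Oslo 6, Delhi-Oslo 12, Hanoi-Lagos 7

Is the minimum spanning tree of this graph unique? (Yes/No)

Kruskal's algorithm — process edges by increasing weight (ties by edge label):
Delhi-Hanoi (2): add — endpoints in different components.
Lagos-Oslo (6): add — endpoints in different components.
Delhi-Lagos (7): add — endpoints in different components.
Hanoi-Lagos (7): skip — Lagos and Hanoi already connected.
Hanoi-Oslo (9): skip — Hanoi and Oslo already connected.
Oslo-Sofia (9): add — endpoints in different components.
Non-tree edge Hanoi-Lagos has weight 7, equal to the heaviest edge on its tree cycle — swapping gives another MST of the same weight. Not unique.

No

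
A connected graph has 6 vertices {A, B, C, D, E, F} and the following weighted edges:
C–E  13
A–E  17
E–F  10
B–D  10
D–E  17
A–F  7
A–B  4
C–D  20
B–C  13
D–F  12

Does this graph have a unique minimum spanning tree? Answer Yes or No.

No

Kruskal: consider edges lightest-first.
A–B (4): add — endpoints in different components.
A–F (7): add — endpoints in different components.
B–D (10): add — endpoints in different components.
E–F (10): add — endpoints in different components.
D–F (12): skip — D and F already connected.
B–C (13): add — endpoints in different components.
Non-tree edge C–E has weight 13, equal to the heaviest edge on its tree cycle — swapping gives another MST of the same weight. Not unique.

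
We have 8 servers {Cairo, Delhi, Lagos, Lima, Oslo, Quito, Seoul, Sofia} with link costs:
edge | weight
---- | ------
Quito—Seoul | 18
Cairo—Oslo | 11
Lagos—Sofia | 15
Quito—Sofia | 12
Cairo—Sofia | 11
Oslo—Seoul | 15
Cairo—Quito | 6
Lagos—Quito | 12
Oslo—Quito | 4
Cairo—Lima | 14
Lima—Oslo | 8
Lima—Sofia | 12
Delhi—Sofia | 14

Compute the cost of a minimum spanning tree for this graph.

70

Prim, starting at Delhi.
Step 1: frontier [Delhi—Sofia 14] → take Delhi—Sofia (14); add Sofia.
Step 2: frontier [Cairo—Sofia 11, Lima—Sofia 12, Quito—Sofia 12, Lagos—Sofia 15] → take Cairo—Sofia (11); add Cairo.
Step 3: frontier [Cairo—Quito 6, Cairo—Oslo 11, Cairo—Lima 14, Lima—Sofia 12, Quito—Sofia 12, Lagos—Sofia 15] → take Cairo—Quito (6); add Quito.
Step 4: frontier [Cairo—Oslo 11, Cairo—Lima 14, Oslo—Quito 4, Lagos—Quito 12, Quito—Seoul 18, Lima—Sofia 12, Lagos—Sofia 15] → take Oslo—Quito (4); add Oslo.
Step 5: frontier [Cairo—Lima 14, Lima—Oslo 8, Oslo—Seoul 15, Lagos—Quito 12, Quito—Seoul 18, Lima—Sofia 12, Lagos—Sofia 15] → take Lima—Oslo (8); add Lima.
Step 6: frontier [Oslo—Seoul 15, Lagos—Quito 12, Quito—Seoul 18, Lagos—Sofia 15] → take Lagos—Quito (12); add Lagos.
Step 7: frontier [Oslo—Seoul 15, Quito—Seoul 18] → take Oslo—Seoul (15); add Seoul.
MST edges: Delhi—Sofia, Cairo—Sofia, Cairo—Quito, Oslo—Quito, Lima—Oslo, Lagos—Quito, Oslo—Seoul; total weight 14+11+6+4+8+12+15 = 70.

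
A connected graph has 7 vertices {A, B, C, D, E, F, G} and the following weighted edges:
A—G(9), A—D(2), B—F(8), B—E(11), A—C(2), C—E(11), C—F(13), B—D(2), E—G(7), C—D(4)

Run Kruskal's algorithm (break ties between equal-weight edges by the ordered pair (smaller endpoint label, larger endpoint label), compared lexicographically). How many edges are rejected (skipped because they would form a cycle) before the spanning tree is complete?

Sort edges by weight, then run Kruskal:
A—C (2): add. Components now {A,C} {B} {D} {E} {F} {G}
A—D (2): add. Components now {A,C,D} {B} {E} {F} {G}
B—D (2): add. Components now {A,B,C,D} {E} {F} {G}
C—D (4): skip — C and D already connected.
E—G (7): add. Components now {A,B,C,D} {E,G} {F}
B—F (8): add. Components now {A,B,C,D,F} {E,G}
A—G (9): add. Components now {A,B,C,D,E,F,G}
Edges rejected before the tree was complete: 1.

1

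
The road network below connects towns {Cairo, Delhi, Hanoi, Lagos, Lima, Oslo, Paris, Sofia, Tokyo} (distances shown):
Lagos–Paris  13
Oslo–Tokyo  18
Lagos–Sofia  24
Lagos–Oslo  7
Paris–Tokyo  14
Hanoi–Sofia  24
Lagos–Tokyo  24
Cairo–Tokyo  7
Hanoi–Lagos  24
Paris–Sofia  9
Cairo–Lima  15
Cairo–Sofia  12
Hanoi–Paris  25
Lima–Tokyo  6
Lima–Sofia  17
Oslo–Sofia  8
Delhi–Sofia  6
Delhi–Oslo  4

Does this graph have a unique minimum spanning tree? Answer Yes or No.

Sort edges by weight, then run Kruskal:
Delhi–Oslo (4): add — endpoints in different components.
Delhi–Sofia (6): add — endpoints in different components.
Lima–Tokyo (6): add — endpoints in different components.
Cairo–Tokyo (7): add — endpoints in different components.
Lagos–Oslo (7): add — endpoints in different components.
Oslo–Sofia (8): skip — Oslo and Sofia already connected.
Paris–Sofia (9): add — endpoints in different components.
Cairo–Sofia (12): add — endpoints in different components.
Lagos–Paris (13): skip — Paris and Lagos already connected.
Paris–Tokyo (14): skip — Paris and Tokyo already connected.
Cairo–Lima (15): skip — Lima and Cairo already connected.
Lima–Sofia (17): skip — Sofia and Lima already connected.
Oslo–Tokyo (18): skip — Oslo and Tokyo already connected.
Hanoi–Lagos (24): add — endpoints in different components.
Non-tree edge Hanoi–Sofia has weight 24, equal to the heaviest edge on its tree cycle — swapping gives another MST of the same weight. Not unique.

No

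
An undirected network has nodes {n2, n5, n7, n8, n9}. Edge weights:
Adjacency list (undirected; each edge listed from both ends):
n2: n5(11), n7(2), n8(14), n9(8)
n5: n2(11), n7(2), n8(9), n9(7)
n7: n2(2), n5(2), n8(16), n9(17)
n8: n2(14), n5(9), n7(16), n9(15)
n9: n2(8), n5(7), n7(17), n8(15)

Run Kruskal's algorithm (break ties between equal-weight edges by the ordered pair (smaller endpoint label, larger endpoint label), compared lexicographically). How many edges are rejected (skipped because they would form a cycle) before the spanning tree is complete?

1

Kruskal: consider edges lightest-first.
n2—n7 (2): add — endpoints in different components.
n5—n7 (2): add — endpoints in different components.
n5—n9 (7): add — endpoints in different components.
n2—n9 (8): skip — n9 and n2 already connected.
n5—n8 (9): add — endpoints in different components.
Edges rejected before the tree was complete: 1.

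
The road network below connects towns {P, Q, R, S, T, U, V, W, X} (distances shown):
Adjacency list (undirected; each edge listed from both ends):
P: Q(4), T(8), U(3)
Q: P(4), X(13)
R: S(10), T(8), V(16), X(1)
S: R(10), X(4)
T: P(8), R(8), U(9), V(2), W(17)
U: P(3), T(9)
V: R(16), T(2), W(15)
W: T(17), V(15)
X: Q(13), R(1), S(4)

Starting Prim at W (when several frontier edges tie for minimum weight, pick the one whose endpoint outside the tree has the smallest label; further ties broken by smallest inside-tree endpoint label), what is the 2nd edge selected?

Grow the tree from W using Prim:
Step 1: frontier [V W 15, T W 17] → take V W (15); add V.
Step 2: frontier [T V 2, R V 16, T W 17] → take T V (2); add T.
Step 3: frontier [P T 8, R T 8, T U 9, R V 16] → take P T (8); add P.
Step 4: frontier [P U 3, P Q 4, R T 8, T U 9, R V 16] → take P U (3); add U.
Step 5: frontier [P Q 4, R T 8, R V 16] → take P Q (4); add Q.
Step 6: frontier [Q X 13, R T 8, R V 16] → take R T (8); add R.
Step 7: frontier [Q X 13, R X 1, R S 10] → take R X (1); add X.
Step 8: frontier [R S 10, S X 4] → take S X (4); add S.
The 2nd edge added is T V.

T-V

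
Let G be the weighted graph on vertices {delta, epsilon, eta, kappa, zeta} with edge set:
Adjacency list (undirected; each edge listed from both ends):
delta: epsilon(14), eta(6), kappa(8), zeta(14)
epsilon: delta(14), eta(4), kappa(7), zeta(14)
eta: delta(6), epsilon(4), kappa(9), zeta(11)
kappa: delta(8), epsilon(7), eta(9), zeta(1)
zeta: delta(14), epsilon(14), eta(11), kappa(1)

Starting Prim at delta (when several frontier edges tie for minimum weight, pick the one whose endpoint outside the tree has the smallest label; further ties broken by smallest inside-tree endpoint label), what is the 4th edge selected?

kappa-zeta

Prim, starting at delta.
Step 1: cheapest edge leaving the tree is delta–eta (6); add eta.
Step 2: cheapest edge leaving the tree is epsilon–eta (4); add epsilon.
Step 3: cheapest edge leaving the tree is epsilon–kappa (7); add kappa.
Step 4: cheapest edge leaving the tree is kappa–zeta (1); add zeta.
The 4th edge added is kappa–zeta.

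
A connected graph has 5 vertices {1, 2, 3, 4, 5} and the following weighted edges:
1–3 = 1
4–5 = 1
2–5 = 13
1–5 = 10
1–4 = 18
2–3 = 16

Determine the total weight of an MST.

Kruskal's algorithm — process edges by increasing weight (ties by edge label):
1–3 (1): add — endpoints in different components.
4–5 (1): add — endpoints in different components.
1–5 (10): add — endpoints in different components.
2–5 (13): add — endpoints in different components.
MST edges: 1–3, 4–5, 1–5, 2–5; total weight 1+1+10+13 = 25.

25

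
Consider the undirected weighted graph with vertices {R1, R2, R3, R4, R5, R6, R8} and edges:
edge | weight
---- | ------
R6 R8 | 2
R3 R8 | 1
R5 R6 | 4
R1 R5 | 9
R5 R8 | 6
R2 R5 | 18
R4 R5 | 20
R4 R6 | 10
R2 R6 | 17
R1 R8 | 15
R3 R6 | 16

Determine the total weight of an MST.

Prim's algorithm from R2:
Step 1: frontier [R2 R6 17, R2 R5 18] → take R2 R6 (17); add R6.
Step 2: frontier [R2 R5 18, R6 R8 2, R5 R6 4, R4 R6 10, R3 R6 16] → take R6 R8 (2); add R8.
Step 3: frontier [R2 R5 18, R5 R6 4, R4 R6 10, R3 R6 16, R3 R8 1, R5 R8 6, R1 R8 15] → take R3 R8 (1); add R3.
Step 4: frontier [R2 R5 18, R5 R6 4, R4 R6 10, R5 R8 6, R1 R8 15] → take R5 R6 (4); add R5.
Step 5: frontier [R1 R5 9, R4 R5 20, R4 R6 10, R1 R8 15] → take R1 R5 (9); add R1.
Step 6: frontier [R4 R5 20, R4 R6 10] → take R4 R6 (10); add R4.
MST edges: R2 R6, R6 R8, R3 R8, R5 R6, R1 R5, R4 R6; total weight 17+2+1+4+9+10 = 43.

43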